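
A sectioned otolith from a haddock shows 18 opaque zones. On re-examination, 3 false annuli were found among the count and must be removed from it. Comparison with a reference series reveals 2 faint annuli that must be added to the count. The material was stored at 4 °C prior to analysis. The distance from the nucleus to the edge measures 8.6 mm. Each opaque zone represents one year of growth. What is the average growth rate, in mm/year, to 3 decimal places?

0.506 mm/year

Correcting the raw count gives 18 − 3 + 2 = 17 true opaque zones.
Extension rate ≈ 8.6 / 17 = 0.506 mm/year.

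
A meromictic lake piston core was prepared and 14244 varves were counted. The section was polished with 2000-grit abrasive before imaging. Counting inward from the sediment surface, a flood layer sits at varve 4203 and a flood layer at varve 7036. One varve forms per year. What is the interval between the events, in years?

The two markers are separated by 7036 − 4203 = 2833 varves.
At one varve per year, 2833 years elapsed between them.

2833 years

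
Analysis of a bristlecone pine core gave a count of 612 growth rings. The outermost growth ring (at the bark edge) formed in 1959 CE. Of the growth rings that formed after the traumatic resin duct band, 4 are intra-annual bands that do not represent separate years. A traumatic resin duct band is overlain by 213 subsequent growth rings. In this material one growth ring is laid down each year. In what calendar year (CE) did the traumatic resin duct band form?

1750 CE

213 growth rings formed after the traumatic resin duct band.
213 − 4 false = 209 true growth rings after the traumatic resin duct band.
1959 − 209 = 1750 CE.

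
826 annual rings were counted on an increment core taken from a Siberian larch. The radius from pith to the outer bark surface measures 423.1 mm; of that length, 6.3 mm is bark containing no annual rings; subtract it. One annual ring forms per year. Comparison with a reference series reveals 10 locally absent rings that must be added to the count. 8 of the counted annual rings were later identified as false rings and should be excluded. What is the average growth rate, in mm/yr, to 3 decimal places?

0.503 mm/yr

Adjusted count: 826 − 8 + 10 = 828 annual rings.
Removing the 6.3 mm offcut leaves 423.1 − 6.3 = 416.8 mm.
Extension rate ≈ 416.8 / 828 = 0.503 mm/yr.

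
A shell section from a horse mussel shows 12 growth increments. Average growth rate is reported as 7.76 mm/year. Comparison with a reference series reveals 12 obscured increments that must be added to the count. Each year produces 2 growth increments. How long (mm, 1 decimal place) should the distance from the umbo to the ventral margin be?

93.1 mm

After corrections the count is 12 + 12 = 24 growth increments.
24 growth increments at 2 per year is 24 / 2 = 12 years.
Predicted length = 7.76 mm/year × 12 years = 93.1 mm.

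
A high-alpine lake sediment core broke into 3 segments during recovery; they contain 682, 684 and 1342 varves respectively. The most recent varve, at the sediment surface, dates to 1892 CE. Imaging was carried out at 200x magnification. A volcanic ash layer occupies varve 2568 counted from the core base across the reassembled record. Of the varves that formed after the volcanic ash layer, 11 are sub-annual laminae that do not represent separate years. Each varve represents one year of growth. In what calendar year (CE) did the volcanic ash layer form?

Total varves = 682 + 684 + 1342 = 2708.
2708 − 2568 = 140 varves lie beyond the volcanic ash layer toward the sediment surface.
140 − 11 false = 129 true varves after the volcanic ash layer.
The varve at the sediment surface is 1892 CE, so the volcanic ash layer dates to 1892 − 129 = 1763 CE.

1763 CE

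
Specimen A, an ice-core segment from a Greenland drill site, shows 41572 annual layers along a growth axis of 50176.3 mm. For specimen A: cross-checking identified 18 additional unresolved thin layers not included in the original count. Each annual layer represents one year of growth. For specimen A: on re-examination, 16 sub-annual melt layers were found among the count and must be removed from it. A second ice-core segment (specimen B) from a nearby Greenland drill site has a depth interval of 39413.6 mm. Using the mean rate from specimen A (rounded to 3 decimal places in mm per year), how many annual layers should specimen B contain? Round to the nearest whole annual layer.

32654 annual layers

Specimen A: correcting the raw count gives 41572 − 16 + 18 = 41574 true annual layers.
A: Mean rate = 50176.3 mm / 41574 years ≈ 1.207 mm/yr.
B spans 39413.6 / 1.207 = 32654.18 years ≈ 32654 annual layers.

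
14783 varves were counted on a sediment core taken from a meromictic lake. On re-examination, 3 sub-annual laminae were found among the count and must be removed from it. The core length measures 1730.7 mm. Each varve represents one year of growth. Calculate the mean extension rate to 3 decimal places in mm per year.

0.117 mm per year

Correcting the raw count gives 14783 − 3 = 14780 true varves.
1730.7 mm over 14780 years gives 1730.7 / 14780 ≈ 0.117 mm per year.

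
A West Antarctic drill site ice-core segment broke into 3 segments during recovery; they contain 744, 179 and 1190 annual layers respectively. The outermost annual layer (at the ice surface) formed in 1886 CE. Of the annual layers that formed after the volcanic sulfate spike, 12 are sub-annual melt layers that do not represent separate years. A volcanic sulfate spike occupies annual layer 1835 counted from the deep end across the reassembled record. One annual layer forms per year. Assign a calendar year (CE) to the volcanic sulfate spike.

1620 CE

Total annual layers = 744 + 179 + 1190 = 2113.
Between annual layer 1835 and the ice surface there are 2113 − 1835 = 278 annual layers.
278 − 12 false = 266 true annual layers after the volcanic sulfate spike.
Counting back 266 years from 1886 CE places the volcanic sulfate spike in 1886 − 266 = 1620 CE.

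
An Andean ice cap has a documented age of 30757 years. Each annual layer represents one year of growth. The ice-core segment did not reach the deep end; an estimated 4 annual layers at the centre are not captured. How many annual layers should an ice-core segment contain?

Expected annual layers over 30757 years: 30757.
30757 − 4 missed = 30753 annual layers expected in the prepared section.

30753 annual layers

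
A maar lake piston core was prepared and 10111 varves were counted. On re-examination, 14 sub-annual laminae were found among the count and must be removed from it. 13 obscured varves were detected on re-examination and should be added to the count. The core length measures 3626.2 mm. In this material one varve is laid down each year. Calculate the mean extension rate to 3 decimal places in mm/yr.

0.359 mm/yr

Adjusted count: 10111 − 14 + 13 = 10110 varves.
Mean rate = 3626.2 mm / 10110 years ≈ 0.359 mm/yr.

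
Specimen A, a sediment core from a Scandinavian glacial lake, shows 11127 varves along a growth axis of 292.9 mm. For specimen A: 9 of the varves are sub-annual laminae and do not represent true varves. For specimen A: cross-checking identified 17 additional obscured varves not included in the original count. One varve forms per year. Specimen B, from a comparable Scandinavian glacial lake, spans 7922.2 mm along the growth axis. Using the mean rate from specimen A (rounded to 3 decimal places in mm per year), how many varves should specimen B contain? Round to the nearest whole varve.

Specimen A: adjusted count: 11127 − 9 + 17 = 11135 varves.
A: Mean rate = 292.9 mm / 11135 years ≈ 0.026 mm per year.
For B, 7922.2 / 0.026 = 304700.00 years ≈ 304700 varves.

304700 varves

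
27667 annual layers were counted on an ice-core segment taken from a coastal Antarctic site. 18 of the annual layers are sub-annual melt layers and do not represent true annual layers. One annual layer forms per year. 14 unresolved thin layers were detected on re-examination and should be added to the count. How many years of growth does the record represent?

27663 years

Adjusted count: 27667 − 18 + 14 = 27663 annual layers.
At one annual layer per year, that is 27663 years.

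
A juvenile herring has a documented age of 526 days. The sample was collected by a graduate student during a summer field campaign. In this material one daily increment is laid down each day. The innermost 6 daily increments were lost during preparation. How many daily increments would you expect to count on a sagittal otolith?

520 daily increments

One daily increment per day gives 526 daily increments over 526 days.
Less the 6 uncaptured daily increments: 526 − 6 = 520.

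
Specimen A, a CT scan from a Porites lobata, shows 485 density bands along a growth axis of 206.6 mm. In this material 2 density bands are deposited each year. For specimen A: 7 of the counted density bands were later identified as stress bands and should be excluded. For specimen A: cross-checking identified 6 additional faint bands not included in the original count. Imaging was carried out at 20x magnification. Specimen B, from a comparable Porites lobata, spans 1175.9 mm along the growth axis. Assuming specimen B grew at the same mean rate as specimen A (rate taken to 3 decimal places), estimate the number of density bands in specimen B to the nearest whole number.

Specimen A: correcting the raw count gives 485 − 7 + 6 = 484 true density bands.
Specimen A: 484 density bands at 2 per year is 484 / 2 = 242 years.
A: Extension rate ≈ 206.6 / 242 = 0.854 mm per year.
For B, 1175.9 / 0.854 = 1376.93 years; at 2 density bands per year that is 1376.93 × 2 ≈ 2754 density bands.

2754 density bands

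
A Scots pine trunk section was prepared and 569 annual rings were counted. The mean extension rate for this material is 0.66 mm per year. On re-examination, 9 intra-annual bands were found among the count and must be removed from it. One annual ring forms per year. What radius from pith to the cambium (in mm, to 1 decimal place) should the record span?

369.6 mm

After corrections the count is 569 − 9 = 560 annual rings.
560 years at 0.66 mm/year gives 0.66 × 560 = 369.6 mm.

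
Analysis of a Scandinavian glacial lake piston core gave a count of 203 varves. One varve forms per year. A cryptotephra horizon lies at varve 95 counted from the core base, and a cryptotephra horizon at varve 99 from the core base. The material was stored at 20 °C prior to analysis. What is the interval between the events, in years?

The two markers are separated by 99 − 95 = 4 varves.
That is 4 years at one varve per year.

4 years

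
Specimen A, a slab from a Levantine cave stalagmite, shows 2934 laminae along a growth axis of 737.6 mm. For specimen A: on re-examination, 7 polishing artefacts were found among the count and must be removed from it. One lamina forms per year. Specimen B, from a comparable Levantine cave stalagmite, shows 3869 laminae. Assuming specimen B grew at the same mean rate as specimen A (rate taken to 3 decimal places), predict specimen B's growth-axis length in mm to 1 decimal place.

975.0 mm

Specimen A: true lamina count = 2934 − 7 = 2927.
A: Extension rate ≈ 737.6 / 2927 = 0.252 mm/yr.
For B, 0.252 mm/year × 3869 years = 975.0 mm.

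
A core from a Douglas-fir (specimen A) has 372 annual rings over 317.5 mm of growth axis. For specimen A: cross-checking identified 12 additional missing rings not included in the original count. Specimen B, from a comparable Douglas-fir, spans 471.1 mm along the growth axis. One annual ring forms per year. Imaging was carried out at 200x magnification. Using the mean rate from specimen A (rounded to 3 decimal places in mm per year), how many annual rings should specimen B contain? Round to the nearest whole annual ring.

570 annual rings

Specimen A: true annual ring count = 372 + 12 = 384.
A: Mean rate = 317.5 mm / 384 years ≈ 0.827 mm per year.
B spans 471.1 / 0.827 = 569.65 years ≈ 570 annual rings.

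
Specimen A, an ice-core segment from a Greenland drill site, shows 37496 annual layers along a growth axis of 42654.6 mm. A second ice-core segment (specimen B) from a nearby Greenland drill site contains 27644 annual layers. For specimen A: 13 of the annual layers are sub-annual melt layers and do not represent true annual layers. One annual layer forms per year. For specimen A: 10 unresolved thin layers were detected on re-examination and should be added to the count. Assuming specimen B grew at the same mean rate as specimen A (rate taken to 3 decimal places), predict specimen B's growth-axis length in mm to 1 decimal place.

31458.9 mm

Specimen A: after corrections the count is 37496 − 13 + 10 = 37493 annual layers.
A: Extension rate ≈ 42654.6 / 37493 = 1.138 mm/yr.
B's length ≈ 1.138 × 27644 = 31458.9 mm.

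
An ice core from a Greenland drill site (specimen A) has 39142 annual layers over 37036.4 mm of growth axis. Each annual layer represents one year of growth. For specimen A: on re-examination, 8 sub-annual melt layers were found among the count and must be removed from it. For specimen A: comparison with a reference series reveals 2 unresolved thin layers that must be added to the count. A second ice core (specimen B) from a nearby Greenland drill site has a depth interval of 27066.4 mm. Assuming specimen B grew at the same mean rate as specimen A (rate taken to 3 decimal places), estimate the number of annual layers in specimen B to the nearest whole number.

Specimen A: true annual layer count = 39142 − 8 + 2 = 39136.
A: 37036.4 mm over 39136 years gives 37036.4 / 39136 ≈ 0.946 mm per year.
B spans 27066.4 / 0.946 = 28611.42 years ≈ 28611 annual layers.

28611 annual layers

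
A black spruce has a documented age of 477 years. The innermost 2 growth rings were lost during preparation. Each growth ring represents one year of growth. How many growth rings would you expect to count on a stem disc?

Expected growth rings over 477 years: 477.
Less the 2 uncaptured growth rings: 477 − 2 = 475.

475 growth rings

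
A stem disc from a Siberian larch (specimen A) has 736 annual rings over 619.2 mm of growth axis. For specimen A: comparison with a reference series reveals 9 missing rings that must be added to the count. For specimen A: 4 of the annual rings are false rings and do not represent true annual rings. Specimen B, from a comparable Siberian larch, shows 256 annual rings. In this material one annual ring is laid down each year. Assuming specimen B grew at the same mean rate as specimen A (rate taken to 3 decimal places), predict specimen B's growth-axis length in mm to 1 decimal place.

Specimen A: after corrections the count is 736 − 4 + 9 = 741 annual rings.
A: Extension rate ≈ 619.2 / 741 = 0.836 mm/yr.
Length of B = 0.836 × 256 = 214.0 mm.

214.0 mm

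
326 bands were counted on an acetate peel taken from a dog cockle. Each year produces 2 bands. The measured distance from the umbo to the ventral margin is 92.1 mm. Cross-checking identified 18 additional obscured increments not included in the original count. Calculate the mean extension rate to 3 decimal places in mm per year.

0.535 mm per year

Correcting the raw count gives 326 + 18 = 344 true bands.
Dividing by 2 bands per year: 344 / 2 = 172 years.
Mean rate = 92.1 mm / 172 years ≈ 0.535 mm per year.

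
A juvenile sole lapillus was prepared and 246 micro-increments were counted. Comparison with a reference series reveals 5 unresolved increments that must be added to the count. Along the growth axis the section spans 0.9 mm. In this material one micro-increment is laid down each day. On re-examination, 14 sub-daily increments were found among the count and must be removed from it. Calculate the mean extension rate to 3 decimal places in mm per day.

0.004 mm per day

Correcting the raw count gives 246 − 14 + 5 = 237 true micro-increments.
Extension rate ≈ 0.9 / 237 = 0.004 mm per day.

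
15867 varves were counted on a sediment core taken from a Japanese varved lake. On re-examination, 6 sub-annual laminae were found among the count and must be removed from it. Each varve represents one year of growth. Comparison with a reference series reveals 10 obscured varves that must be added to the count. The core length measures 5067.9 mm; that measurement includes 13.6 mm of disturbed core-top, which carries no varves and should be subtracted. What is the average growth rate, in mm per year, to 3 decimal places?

After corrections the count is 15867 − 6 + 10 = 15871 varves.
Net length = 5067.9 − 13.6 = 5054.3 mm.
Mean rate = 5054.3 mm / 15871 years ≈ 0.318 mm per year.

0.318 mm per year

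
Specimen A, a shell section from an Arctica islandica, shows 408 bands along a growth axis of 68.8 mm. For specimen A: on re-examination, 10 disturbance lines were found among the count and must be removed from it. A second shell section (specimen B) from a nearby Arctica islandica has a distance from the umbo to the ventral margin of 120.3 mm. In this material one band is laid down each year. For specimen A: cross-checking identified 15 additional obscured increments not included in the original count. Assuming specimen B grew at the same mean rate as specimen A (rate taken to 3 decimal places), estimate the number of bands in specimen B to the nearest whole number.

Specimen A: adjusted count: 408 − 10 + 15 = 413 bands.
A: Extension rate ≈ 68.8 / 413 = 0.167 mm/year.
Specimen B: 120.3 mm / 0.167 mm per year = 720.36 years ≈ 720 bands.

720 bands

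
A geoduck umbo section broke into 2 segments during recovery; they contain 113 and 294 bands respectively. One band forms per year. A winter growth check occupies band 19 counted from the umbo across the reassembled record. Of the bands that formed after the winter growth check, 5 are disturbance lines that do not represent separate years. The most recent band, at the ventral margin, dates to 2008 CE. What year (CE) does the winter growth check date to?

1625 CE

Total bands = 113 + 294 = 407.
407 − 19 = 388 bands lie beyond the winter growth check toward the ventral margin.
388 − 5 false = 383 true bands after the winter growth check.
The band at the ventral margin is 2008 CE, so the winter growth check dates to 2008 − 383 = 1625 CE.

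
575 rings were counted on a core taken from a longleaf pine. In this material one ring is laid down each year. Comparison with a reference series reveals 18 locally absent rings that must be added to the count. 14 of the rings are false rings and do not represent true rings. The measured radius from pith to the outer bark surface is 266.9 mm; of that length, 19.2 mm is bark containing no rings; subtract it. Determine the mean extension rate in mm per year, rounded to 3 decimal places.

0.428 mm per year

Adjusted count: 575 − 14 + 18 = 579 rings.
The growth record spans 266.9 − 19.2 = 247.7 mm.
Extension rate ≈ 247.7 / 579 = 0.428 mm per year.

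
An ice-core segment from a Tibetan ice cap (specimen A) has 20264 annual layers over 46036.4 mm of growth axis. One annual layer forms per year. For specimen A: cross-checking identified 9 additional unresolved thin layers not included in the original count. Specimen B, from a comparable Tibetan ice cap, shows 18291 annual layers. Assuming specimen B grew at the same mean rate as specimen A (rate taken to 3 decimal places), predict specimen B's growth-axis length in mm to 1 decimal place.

41538.9 mm

Specimen A: after corrections the count is 20264 + 9 = 20273 annual layers.
A: 46036.4 mm over 20273 years gives 46036.4 / 20273 ≈ 2.271 mm/year.
Length of B = 2.271 × 18291 = 41538.9 mm.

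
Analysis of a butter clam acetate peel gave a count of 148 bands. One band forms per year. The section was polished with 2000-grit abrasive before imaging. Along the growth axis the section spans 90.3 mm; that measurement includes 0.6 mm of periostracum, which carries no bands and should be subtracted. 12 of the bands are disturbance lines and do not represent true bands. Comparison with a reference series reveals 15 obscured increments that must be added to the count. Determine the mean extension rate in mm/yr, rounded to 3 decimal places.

0.594 mm/yr

Adjusted count: 148 − 12 + 15 = 151 bands.
Net length = 90.3 − 0.6 = 89.7 mm.
Extension rate ≈ 89.7 / 151 = 0.594 mm/yr.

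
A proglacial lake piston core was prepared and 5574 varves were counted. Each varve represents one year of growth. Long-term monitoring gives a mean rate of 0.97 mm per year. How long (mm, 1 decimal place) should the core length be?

5406.8 mm

5574 years of growth are recorded.
Length ≈ 0.97 × 5574 = 5406.8 mm.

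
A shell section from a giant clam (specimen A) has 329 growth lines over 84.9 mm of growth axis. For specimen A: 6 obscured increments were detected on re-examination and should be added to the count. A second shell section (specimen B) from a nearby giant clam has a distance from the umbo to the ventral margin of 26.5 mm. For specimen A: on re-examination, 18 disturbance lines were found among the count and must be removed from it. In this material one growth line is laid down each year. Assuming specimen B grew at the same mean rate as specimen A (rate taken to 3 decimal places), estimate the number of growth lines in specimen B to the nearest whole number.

Specimen A: true growth line count = 329 − 18 + 6 = 317.
A: Mean rate = 84.9 mm / 317 years ≈ 0.268 mm/year.
For B, 26.5 / 0.268 = 98.88 years ≈ 99 growth lines.

99 growth lines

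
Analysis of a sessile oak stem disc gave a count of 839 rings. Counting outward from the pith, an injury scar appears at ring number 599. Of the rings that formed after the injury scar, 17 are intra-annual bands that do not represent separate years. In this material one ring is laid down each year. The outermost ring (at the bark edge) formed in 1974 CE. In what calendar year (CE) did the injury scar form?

1751 CE

Between ring 599 and the bark edge there are 839 − 599 = 240 rings.
Removing the 17 false rings leaves 240 − 17 = 223 true rings beyond the injury scar.
The ring at the bark edge is 1974 CE, so the injury scar dates to 1974 − 223 = 1751 CE.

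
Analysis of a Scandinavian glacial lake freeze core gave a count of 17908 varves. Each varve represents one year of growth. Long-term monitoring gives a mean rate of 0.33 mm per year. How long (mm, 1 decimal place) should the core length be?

The record spans 17908 years at 0.33 mm per year.
Predicted length = 0.33 mm/year × 17908 years = 5909.6 mm.

5909.6 mm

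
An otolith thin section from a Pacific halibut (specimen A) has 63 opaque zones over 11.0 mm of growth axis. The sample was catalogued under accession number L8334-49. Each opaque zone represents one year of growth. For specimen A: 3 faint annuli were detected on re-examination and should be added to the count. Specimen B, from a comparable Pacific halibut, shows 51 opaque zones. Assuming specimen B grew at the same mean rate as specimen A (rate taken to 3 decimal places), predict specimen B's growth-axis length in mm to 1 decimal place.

8.5 mm

Specimen A: correcting the raw count gives 63 + 3 = 66 true opaque zones.
A: Extension rate ≈ 11.0 / 66 = 0.167 mm/yr.
B's length ≈ 0.167 × 51 = 8.5 mm.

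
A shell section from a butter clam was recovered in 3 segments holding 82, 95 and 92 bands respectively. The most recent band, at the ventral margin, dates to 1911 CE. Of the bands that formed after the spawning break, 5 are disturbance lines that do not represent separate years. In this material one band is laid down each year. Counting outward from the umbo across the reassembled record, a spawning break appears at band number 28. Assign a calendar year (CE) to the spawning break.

1675 CE

Total bands = 82 + 95 + 92 = 269.
The spawning break sits at band 28 from the umbo, so 269 − 28 = 241 bands formed after it.
241 − 5 false = 236 true bands after the spawning break.
1911 − 236 = 1675 CE.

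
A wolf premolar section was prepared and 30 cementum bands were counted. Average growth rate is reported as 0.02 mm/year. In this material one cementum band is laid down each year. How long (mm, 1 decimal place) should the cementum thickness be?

0.6 mm

30 years of growth are recorded.
Length ≈ 0.02 × 30 = 0.6 mm.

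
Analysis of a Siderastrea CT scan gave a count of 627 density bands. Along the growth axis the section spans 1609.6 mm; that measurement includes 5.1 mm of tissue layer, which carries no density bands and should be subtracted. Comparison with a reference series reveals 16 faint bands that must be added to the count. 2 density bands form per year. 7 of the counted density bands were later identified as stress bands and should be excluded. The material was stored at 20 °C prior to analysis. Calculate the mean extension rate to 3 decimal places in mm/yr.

Correcting the raw count gives 627 − 7 + 16 = 636 true density bands.
636 density bands at 2 per year is 636 / 2 = 318 years.
Removing the 5.1 mm offcut leaves 1609.6 − 5.1 = 1604.5 mm.
1604.5 mm over 318 years gives 1604.5 / 318 ≈ 5.046 mm/yr.

5.046 mm/yr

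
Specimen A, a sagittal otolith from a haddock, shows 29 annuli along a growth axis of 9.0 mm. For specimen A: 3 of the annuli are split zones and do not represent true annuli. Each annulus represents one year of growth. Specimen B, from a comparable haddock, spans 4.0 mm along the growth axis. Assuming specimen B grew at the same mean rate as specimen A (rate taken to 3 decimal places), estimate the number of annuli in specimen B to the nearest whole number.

Specimen A: true annulus count = 29 − 3 = 26.
A: 9.0 mm over 26 years gives 9.0 / 26 ≈ 0.346 mm per year.
For B, 4.0 / 0.346 = 11.56 years ≈ 12 annuli.

12 annuli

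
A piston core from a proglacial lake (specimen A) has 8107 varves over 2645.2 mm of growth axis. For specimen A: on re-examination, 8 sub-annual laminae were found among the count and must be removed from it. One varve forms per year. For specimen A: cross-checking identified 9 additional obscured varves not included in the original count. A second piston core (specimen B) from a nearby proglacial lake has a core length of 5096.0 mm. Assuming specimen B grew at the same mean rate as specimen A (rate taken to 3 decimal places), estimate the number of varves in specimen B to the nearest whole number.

15632 varves

Specimen A: true varve count = 8107 − 8 + 9 = 8108.
A: Extension rate ≈ 2645.2 / 8108 = 0.326 mm per year.
B spans 5096.0 / 0.326 = 15631.90 years ≈ 15632 varves.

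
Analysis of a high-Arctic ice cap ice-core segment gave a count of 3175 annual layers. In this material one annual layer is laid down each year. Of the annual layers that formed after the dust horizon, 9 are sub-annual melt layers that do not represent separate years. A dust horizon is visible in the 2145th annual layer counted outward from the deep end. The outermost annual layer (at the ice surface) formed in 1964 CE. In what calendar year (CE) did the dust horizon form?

The dust horizon sits at annual layer 2145 from the deep end, so 3175 − 2145 = 1030 annual layers formed after it.
Excluding 9 false annual layers: 1030 − 9 = 1021.
The annual layer at the ice surface is 1964 CE, so the dust horizon dates to 1964 − 1021 = 943 CE.

943 CE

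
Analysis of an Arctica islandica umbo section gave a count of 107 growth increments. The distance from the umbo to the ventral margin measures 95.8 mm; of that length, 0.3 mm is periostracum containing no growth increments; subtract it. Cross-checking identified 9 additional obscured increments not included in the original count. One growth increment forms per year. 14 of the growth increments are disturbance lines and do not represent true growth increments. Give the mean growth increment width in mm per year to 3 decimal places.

Adjusted count: 107 − 14 + 9 = 102 growth increments.
Net length = 95.8 − 0.3 = 95.5 mm.
95.5 mm over 102 years gives 95.5 / 102 ≈ 0.936 mm per year.

0.936 mm per year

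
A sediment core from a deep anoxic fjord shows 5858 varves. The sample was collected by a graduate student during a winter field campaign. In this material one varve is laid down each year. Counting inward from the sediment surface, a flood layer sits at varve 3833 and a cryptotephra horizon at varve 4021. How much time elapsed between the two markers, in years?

The two markers are separated by 4021 − 3833 = 188 varves.
At one varve per year, 188 years elapsed between them.

188 yr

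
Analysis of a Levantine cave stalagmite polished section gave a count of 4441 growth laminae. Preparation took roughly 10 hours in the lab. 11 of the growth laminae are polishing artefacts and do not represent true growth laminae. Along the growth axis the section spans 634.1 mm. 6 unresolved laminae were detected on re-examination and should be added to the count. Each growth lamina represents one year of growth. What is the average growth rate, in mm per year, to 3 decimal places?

After corrections the count is 4441 − 11 + 6 = 4436 growth laminae.
Mean rate = 634.1 mm / 4436 years ≈ 0.143 mm per year.

0.143 mm per year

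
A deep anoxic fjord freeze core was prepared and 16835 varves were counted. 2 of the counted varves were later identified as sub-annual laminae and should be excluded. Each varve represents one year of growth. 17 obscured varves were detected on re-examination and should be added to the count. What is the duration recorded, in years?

Correcting the raw count gives 16835 − 2 + 17 = 16850 true varves.
With a one-to-one varve periodicity this is 16850 years.

16850 years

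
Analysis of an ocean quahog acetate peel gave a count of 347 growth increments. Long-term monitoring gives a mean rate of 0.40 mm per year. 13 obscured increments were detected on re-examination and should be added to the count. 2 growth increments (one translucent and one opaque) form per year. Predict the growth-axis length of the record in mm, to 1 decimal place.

72.0 mm

True growth increment count = 347 + 13 = 360.
With 2 growth increments per year, 360 / 2 = 180 years.
Length ≈ 0.40 × 180 = 72.0 mm.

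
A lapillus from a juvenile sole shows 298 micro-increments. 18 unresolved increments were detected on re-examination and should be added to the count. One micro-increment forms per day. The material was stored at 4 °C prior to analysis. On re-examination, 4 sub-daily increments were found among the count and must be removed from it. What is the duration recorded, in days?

312 days

Adjusted count: 298 − 4 + 18 = 312 micro-increments.
With a one-to-one micro-increment periodicity this is 312 days.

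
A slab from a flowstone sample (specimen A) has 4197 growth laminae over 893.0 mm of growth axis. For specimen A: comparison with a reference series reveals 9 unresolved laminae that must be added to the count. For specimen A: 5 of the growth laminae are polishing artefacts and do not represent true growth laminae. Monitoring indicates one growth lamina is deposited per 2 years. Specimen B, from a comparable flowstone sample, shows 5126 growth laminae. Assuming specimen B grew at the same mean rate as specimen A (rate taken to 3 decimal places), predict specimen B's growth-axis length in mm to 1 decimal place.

Specimen A: after corrections the count is 4197 − 5 + 9 = 4201 growth laminae.
Specimen A: 4201 growth laminae at 2 years each span 4201 × 2 = 8402 years.
A: Mean rate = 893.0 mm / 8402 years ≈ 0.106 mm/yr.
Specimen B: multiplying by 2 years per growth lamina: 5126 × 2 = 10252 years. B's length ≈ 0.106 × 10252 = 1086.7 mm.

1086.7 mm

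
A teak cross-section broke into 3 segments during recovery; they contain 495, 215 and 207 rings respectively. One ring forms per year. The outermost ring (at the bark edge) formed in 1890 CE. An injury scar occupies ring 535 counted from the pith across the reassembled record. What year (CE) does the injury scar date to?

Total rings = 495 + 215 + 207 = 917.
917 − 535 = 382 rings lie beyond the injury scar toward the bark edge.
1890 − 382 = 1508 CE.

1508 CE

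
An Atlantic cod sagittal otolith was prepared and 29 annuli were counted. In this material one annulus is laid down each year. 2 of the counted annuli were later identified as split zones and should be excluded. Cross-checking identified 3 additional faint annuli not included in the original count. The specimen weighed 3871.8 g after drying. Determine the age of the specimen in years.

30 years

Adjusted count: 29 − 2 + 3 = 30 annuli.
At one annulus per year, that is 30 years.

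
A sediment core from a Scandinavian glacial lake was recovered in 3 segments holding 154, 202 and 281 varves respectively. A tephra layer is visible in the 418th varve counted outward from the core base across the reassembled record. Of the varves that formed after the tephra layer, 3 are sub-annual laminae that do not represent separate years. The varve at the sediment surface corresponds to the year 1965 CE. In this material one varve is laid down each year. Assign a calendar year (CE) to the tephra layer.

1749 CE

Total varves = 154 + 202 + 281 = 637.
Between varve 418 and the sediment surface there are 637 − 418 = 219 varves.
Removing the 3 false varves leaves 219 − 3 = 216 true varves beyond the tephra layer.
Counting back 216 years from 1965 CE places the tephra layer in 1965 − 216 = 1749 CE.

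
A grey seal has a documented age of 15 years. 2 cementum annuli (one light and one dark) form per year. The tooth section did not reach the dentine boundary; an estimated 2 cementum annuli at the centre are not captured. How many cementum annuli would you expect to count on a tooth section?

Expected cementum annuli: 15 × 2 = 30.
30 − 2 missed = 28 cementum annuli expected in the prepared section.

28 cementum annuli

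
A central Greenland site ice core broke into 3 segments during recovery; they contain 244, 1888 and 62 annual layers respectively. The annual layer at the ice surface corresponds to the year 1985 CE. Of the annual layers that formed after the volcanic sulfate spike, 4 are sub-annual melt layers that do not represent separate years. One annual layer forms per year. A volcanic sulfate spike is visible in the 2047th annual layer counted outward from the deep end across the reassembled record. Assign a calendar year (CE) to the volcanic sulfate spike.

Total annual layers = 244 + 1888 + 62 = 2194.
Between annual layer 2047 and the ice surface there are 2194 − 2047 = 147 annual layers.
147 − 4 false = 143 true annual layers after the volcanic sulfate spike.
1985 − 143 = 1842 CE.

1842 CE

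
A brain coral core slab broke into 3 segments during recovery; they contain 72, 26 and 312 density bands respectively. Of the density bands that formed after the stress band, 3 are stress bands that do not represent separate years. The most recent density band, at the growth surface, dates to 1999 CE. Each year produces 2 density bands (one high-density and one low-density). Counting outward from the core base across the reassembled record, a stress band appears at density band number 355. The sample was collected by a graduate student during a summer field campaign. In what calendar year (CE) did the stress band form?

Total density bands = 72 + 26 + 312 = 410.
410 − 355 = 55 density bands lie beyond the stress band toward the growth surface.
Removing the 3 false density bands leaves 55 − 3 = 52 true density bands beyond the stress band.
Dividing by 2 density bands per year: 52 / 2 = 26 years.
1999 − 26 = 1973 CE.

1973 CE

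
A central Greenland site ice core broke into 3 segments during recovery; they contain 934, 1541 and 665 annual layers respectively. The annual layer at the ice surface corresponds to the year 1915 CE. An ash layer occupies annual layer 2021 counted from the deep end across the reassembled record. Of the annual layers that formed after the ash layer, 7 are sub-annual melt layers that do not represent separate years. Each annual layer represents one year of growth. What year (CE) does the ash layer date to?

803 CE

Total annual layers = 934 + 1541 + 665 = 3140.
3140 − 2021 = 1119 annual layers lie beyond the ash layer toward the ice surface.
Excluding 7 false annual layers: 1119 − 7 = 1112.
1915 − 1112 = 803 CE.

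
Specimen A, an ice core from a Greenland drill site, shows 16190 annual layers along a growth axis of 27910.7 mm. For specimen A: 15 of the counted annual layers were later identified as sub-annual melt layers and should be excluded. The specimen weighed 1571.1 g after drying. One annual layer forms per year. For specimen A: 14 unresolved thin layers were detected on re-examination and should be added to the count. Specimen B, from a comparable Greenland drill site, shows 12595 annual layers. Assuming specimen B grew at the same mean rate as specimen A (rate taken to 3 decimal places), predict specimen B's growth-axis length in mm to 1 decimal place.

21713.8 mm

Specimen A: correcting the raw count gives 16190 − 15 + 14 = 16189 true annual layers.
A: Mean rate = 27910.7 mm / 16189 years ≈ 1.724 mm/yr.
For B, 1.724 mm/year × 12595 years = 21713.8 mm.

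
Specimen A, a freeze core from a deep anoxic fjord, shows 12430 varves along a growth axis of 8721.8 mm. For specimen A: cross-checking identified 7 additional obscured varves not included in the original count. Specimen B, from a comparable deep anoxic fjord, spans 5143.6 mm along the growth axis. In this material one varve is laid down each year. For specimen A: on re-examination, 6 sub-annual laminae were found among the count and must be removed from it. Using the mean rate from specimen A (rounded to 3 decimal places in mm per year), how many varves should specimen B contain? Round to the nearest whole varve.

7327 varves

Specimen A: after corrections the count is 12430 − 6 + 7 = 12431 varves.
A: Mean rate = 8721.8 mm / 12431 years ≈ 0.702 mm/year.
B spans 5143.6 / 0.702 = 7327.07 years ≈ 7327 varves.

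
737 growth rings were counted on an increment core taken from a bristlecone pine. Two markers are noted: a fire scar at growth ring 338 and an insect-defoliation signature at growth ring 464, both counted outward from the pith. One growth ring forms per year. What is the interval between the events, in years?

126 years

The two markers are separated by 464 − 338 = 126 growth rings.
At one growth ring per year, 126 years elapsed between them.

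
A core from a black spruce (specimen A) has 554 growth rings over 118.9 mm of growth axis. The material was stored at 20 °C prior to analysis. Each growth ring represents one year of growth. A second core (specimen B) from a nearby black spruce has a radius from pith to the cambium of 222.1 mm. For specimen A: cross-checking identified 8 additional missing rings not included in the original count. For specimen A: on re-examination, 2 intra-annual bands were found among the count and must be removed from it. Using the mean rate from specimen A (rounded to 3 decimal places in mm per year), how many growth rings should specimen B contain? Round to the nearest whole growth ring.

Specimen A: correcting the raw count gives 554 − 2 + 8 = 560 true growth rings.
A: 118.9 mm over 560 years gives 118.9 / 560 ≈ 0.212 mm/year.
B spans 222.1 / 0.212 = 1047.64 years ≈ 1048 growth rings.

1048 growth rings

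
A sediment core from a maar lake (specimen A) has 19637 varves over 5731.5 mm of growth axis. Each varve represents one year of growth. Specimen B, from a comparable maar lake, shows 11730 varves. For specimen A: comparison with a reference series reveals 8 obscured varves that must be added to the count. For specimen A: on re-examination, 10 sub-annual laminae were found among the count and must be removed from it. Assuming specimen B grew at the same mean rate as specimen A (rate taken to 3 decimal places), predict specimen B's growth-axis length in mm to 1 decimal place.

Specimen A: true varve count = 19637 − 10 + 8 = 19635.
A: 5731.5 mm over 19635 years gives 5731.5 / 19635 ≈ 0.292 mm/yr.
For B, 0.292 mm/year × 11730 years = 3425.2 mm.

3425.2 mm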